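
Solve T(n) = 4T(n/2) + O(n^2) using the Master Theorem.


a=4, b=2, c=2. log_2(4)=2 = c=2. Case 2: O(n^c log n) = O(n^2 log n)
Complexity: O(n^2 log n)


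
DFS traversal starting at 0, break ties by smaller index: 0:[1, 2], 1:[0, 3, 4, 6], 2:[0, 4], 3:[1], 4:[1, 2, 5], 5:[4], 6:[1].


DFS stack-based: start with [0]
Visit order: [0, 1, 3, 4, 2, 5, 6]


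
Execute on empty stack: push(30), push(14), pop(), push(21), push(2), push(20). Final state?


push(30) -> [30]
push(14) -> [30, 14]
pop() returns 14 -> [30]
push(21) -> [30, 21]
push(2) -> [30, 21, 2]
push(20) -> [30, 21, 2, 20]
Final stack (bottom to top): [30, 21, 2, 20]


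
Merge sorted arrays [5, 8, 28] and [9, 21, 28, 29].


Compare heads, take smaller each step.
Merged: [5, 8, 9, 21, 28, 28, 29]


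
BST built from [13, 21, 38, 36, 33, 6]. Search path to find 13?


BST root = 13
Search for 13: compare at each node
Path: [13]


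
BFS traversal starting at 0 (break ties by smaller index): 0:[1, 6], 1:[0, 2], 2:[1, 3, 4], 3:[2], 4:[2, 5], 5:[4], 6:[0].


BFS queue: start with [0]
Visit order: [0, 1, 6, 2, 3, 4, 5]


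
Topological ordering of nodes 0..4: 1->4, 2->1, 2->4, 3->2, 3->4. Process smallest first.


Kahn's algorithm, process smallest node first
Order: [0, 3, 2, 1, 4]


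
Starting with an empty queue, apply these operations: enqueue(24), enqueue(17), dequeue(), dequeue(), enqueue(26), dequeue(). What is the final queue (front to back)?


enqueue(24) -> [24]
enqueue(17) -> [24, 17]
dequeue() returns 24 -> [17]
dequeue() returns 17 -> []
enqueue(26) -> [26]
dequeue() returns 26 -> []
Final queue (front to back): []


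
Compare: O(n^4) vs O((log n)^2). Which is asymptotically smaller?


polylogarithmic grows slower than quartic
O((log n)^2) is asymptotically smaller; O(n^4) grows faster


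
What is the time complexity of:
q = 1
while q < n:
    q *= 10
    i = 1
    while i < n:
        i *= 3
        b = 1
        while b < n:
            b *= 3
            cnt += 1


Per nesting level: O(log n) * O(log n) * O(log n) = O((log n)^3)
Complexity: O((log n)^3)


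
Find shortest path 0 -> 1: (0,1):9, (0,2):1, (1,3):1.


Dijkstra from 0:
Distances: {0: 0, 1: 9, 2: 1, 3: 10}
Shortest distance to 1 = 9, path = [0, 1]


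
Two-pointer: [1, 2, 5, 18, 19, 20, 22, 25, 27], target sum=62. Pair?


Two pointers: lo=0, hi=8
No pair sums to 62


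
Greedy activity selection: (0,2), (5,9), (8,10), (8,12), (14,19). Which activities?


Greedy: pick earliest-ending, then skip overlaps.
Selected (3 activities): [(0, 2), (5, 9), (14, 19)]


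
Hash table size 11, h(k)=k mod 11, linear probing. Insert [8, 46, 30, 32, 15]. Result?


Insertions: 8->slot 8; 46->slot 2; 30->slot 9; 32->slot 10; 15->slot 4
Table: [None, None, 46, None, 15, None, None, None, 8, 30, 32]


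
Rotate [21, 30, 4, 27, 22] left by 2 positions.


Left rotate by 2: [4, 27, 22, 21, 30]


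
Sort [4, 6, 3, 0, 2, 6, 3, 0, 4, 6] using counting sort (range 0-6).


Count array: [2, 0, 1, 2, 2, 0, 3]
Reconstruct: [0, 0, 2, 3, 3, 4, 4, 6, 6, 6]


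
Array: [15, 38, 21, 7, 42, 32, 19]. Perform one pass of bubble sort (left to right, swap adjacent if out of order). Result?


After one pass: [15, 21, 7, 38, 32, 19, 42]


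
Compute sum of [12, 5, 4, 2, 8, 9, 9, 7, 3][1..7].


Prefix sums: [0, 12, 17, 21, 23, 31, 40, 49, 56, 59]
Sum[1..7] = prefix[8] - prefix[1] = 56 - 12 = 44


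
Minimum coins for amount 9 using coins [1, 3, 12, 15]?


dp[0]=0; dp[i]=1+min(dp[i-c] for c in coins)
...dp[4]=2, dp[5]=3, dp[6]=2, dp[7]=3, dp[8]=4, dp[9]=3
Minimum coins for 9 = 3


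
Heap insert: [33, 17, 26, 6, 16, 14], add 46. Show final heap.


Append 46: [33, 17, 26, 6, 16, 14, 46]
Bubble up: swap idx 6(46) with idx 2(26); swap idx 2(46) with idx 0(33)
Result: [46, 17, 33, 6, 16, 14, 26]


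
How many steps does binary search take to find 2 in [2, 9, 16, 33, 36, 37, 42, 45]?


Search for 2:
[0,7] mid=3 arr[3]=33
[0,2] mid=1 arr[1]=9
[0,0] mid=0 arr[0]=2
Total: 3 comparisons


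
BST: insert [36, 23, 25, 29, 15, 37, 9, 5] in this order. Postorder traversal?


Root = 36; build tree by BST insertion.
Postorder traversal: [5, 9, 15, 29, 25, 23, 37, 36]


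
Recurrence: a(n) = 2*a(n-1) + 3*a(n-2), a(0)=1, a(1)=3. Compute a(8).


Build bottom-up:
...a(6)=729, a(7)=2187, a(8)=2*2187+3*729=6561


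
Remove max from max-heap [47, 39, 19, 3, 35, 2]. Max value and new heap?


Max = 47
Replace root with last, heapify down
Resulting heap: [39, 35, 19, 3, 2]


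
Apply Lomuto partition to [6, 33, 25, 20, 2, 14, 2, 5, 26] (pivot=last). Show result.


Elements <= 26 go left of pivot.
Result: [6, 25, 20, 2, 14, 2, 5, 26, 33], pivot at index 7


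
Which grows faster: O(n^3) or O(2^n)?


cubic grows slower than exponential
O(n^3) is asymptotically smaller; O(2^n) grows faster


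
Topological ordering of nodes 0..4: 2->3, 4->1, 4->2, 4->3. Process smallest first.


Kahn's algorithm, process smallest node first
Order: [0, 4, 1, 2, 3]


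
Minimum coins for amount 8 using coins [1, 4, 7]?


dp[0]=0; dp[i]=1+min(dp[i-c] for c in coins)
...dp[3]=3, dp[4]=1, dp[5]=2, dp[6]=3, dp[7]=1, dp[8]=2
Minimum coins for 8 = 2


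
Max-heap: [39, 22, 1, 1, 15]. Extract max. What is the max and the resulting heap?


Max = 39
Replace root with last, heapify down
Resulting heap: [22, 15, 1, 1]


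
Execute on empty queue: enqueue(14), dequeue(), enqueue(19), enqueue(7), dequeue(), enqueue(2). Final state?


enqueue(14) -> [14]
dequeue() returns 14 -> []
enqueue(19) -> [19]
enqueue(7) -> [19, 7]
dequeue() returns 19 -> [7]
enqueue(2) -> [7, 2]
Final queue (front to back): [7, 2]


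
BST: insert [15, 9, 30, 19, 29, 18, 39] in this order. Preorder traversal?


Root = 15; build tree by BST insertion.
Preorder traversal: [15, 9, 30, 19, 18, 29, 39]


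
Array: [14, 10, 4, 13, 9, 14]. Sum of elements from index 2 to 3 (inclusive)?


Prefix sums: [0, 14, 24, 28, 41, 50, 64]
Sum[2..3] = prefix[4] - prefix[2] = 41 - 24 = 17


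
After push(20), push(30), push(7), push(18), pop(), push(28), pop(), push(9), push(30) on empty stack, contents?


push(20) -> [20]
push(30) -> [20, 30]
push(7) -> [20, 30, 7]
push(18) -> [20, 30, 7, 18]
pop() returns 18 -> [20, 30, 7]
push(28) -> [20, 30, 7, 28]
pop() returns 28 -> [20, 30, 7]
push(9) -> [20, 30, 7, 9]
push(30) -> [20, 30, 7, 9, 30]
Final stack (bottom to top): [20, 30, 7, 9, 30]


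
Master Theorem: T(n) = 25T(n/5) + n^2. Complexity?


a=25, b=5, c=2. log_5(25)=2 = c=2. Case 2: O(n^c log n) = O(n^2 log n)
Complexity: O(n^2 log n)


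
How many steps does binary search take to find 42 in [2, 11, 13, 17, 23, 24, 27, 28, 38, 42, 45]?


Search for 42:
[0,10] mid=5 arr[5]=24
[6,10] mid=8 arr[8]=38
[9,10] mid=9 arr[9]=42
Total: 3 comparisons


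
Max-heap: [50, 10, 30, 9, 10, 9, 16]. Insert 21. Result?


Append 21: [50, 10, 30, 9, 10, 9, 16, 21]
Bubble up: swap idx 7(21) with idx 3(9); swap idx 3(21) with idx 1(10)
Result: [50, 21, 30, 10, 10, 9, 16, 9]


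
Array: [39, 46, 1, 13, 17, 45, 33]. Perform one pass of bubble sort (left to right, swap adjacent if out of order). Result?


After one pass: [39, 1, 13, 17, 45, 33, 46]


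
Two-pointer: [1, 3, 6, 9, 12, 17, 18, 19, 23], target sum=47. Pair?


Two pointers: lo=0, hi=8
No pair sums to 47


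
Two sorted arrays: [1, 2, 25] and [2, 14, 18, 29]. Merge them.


Compare heads, take smaller each step.
Merged: [1, 2, 2, 14, 18, 25, 29]


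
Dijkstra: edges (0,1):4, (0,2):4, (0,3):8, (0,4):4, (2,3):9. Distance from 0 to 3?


Dijkstra from 0:
Distances: {0: 0, 1: 4, 2: 4, 3: 8, 4: 4}
Shortest distance to 3 = 8, path = [0, 3]


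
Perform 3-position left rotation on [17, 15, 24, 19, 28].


Left rotate by 3: [19, 28, 17, 15, 24]


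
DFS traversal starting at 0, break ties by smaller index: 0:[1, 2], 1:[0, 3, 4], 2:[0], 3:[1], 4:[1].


DFS stack-based: start with [0]
Visit order: [0, 1, 3, 4, 2]


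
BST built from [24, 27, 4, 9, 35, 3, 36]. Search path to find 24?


BST root = 24
Search for 24: compare at each node
Path: [24]


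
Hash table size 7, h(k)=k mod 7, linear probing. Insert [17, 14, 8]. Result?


Insertions: 17->slot 3; 14->slot 0; 8->slot 1
Table: [14, 8, None, 17, None, None, None]


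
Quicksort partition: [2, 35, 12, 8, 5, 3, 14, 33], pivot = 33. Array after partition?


Elements <= 33 go left of pivot.
Result: [2, 12, 8, 5, 3, 14, 33, 35], pivot at index 6


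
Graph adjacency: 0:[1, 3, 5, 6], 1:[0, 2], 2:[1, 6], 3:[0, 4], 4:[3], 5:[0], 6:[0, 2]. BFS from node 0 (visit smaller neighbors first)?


BFS queue: start with [0]
Visit order: [0, 1, 3, 5, 6, 2, 4]


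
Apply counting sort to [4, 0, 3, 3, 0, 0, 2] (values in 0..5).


Count array: [3, 0, 1, 2, 1, 0]
Reconstruct: [0, 0, 0, 2, 3, 3, 4]


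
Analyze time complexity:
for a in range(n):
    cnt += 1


Per nesting level: O(n) = O(n)
Complexity: O(n)


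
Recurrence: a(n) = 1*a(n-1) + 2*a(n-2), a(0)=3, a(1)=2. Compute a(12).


Build bottom-up:
...a(10)=1708, a(11)=3412, a(12)=1*3412+2*1708=6828


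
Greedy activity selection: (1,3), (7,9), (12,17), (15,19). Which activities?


Greedy: pick earliest-ending, then skip overlaps.
Selected (3 activities): [(1, 3), (7, 9), (12, 17)]


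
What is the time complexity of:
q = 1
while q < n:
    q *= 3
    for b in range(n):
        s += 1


Per nesting level: O(log n) * O(n) = O(n log n)
Complexity: O(n log n)


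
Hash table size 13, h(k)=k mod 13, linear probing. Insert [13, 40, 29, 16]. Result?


Insertions: 13->slot 0; 40->slot 1; 29->slot 3; 16->slot 4
Table: [13, 40, None, 29, 16, None, None, None, None, None, None, None, None]


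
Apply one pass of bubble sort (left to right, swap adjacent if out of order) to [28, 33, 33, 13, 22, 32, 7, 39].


After one pass: [28, 33, 13, 22, 32, 7, 33, 39]


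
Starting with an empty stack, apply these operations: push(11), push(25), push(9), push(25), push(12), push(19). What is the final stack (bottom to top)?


push(11) -> [11]
push(25) -> [11, 25]
push(9) -> [11, 25, 9]
push(25) -> [11, 25, 9, 25]
push(12) -> [11, 25, 9, 25, 12]
push(19) -> [11, 25, 9, 25, 12, 19]
Final stack (bottom to top): [11, 25, 9, 25, 12, 19]


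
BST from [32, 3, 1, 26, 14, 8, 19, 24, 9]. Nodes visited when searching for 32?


BST root = 32
Search for 32: compare at each node
Path: [32]


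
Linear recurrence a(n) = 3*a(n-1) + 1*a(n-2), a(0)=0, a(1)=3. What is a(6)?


Build bottom-up:
...a(4)=99, a(5)=327, a(6)=3*327+1*99=1080


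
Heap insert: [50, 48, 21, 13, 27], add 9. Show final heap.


Append 9: [50, 48, 21, 13, 27, 9]
Bubble up: no swaps needed
Result: [50, 48, 21, 13, 27, 9]


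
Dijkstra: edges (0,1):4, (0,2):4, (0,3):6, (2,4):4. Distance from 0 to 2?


Dijkstra from 0:
Distances: {0: 0, 1: 4, 2: 4, 3: 6, 4: 8}
Shortest distance to 2 = 4, path = [0, 2]


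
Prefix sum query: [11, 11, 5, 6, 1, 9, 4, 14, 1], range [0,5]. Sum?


Prefix sums: [0, 11, 22, 27, 33, 34, 43, 47, 61, 62]
Sum[0..5] = prefix[6] - prefix[0] = 43 - 0 = 43


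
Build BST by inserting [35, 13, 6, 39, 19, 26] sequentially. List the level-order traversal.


Root = 35; build tree by BST insertion.
Level-Order traversal: [35, 13, 39, 6, 19, 26]


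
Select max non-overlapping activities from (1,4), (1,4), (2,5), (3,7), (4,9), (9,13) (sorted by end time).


Greedy: pick earliest-ending, then skip overlaps.
Selected (3 activities): [(1, 4), (4, 9), (9, 13)]


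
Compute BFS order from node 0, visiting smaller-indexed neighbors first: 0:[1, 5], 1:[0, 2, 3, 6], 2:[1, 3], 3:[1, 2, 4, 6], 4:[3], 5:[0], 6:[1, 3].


BFS queue: start with [0]
Visit order: [0, 1, 5, 2, 3, 6, 4]


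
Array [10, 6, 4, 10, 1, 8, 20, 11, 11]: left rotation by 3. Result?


Left rotate by 3: [10, 1, 8, 20, 11, 11, 10, 6, 4]


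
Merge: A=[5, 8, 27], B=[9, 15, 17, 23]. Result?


Compare heads, take smaller each step.
Merged: [5, 8, 9, 15, 17, 23, 27]


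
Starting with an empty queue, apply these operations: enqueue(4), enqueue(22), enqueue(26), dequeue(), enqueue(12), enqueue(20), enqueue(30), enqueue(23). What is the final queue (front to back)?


enqueue(4) -> [4]
enqueue(22) -> [4, 22]
enqueue(26) -> [4, 22, 26]
dequeue() returns 4 -> [22, 26]
enqueue(12) -> [22, 26, 12]
enqueue(20) -> [22, 26, 12, 20]
enqueue(30) -> [22, 26, 12, 20, 30]
enqueue(23) -> [22, 26, 12, 20, 30, 23]
Final queue (front to back): [22, 26, 12, 20, 30, 23]


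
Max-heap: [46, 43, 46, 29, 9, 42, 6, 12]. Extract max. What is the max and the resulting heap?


Max = 46
Replace root with last, heapify down
Resulting heap: [46, 43, 42, 29, 9, 12, 6]


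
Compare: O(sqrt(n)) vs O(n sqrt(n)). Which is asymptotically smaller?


sublinear grows slower than n^1.5
O(sqrt(n)) is asymptotically smaller; O(n sqrt(n)) grows faster


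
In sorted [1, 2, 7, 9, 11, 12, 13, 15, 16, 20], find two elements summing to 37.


Two pointers: lo=0, hi=9
No pair sums to 37


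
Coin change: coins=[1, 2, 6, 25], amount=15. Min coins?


dp[0]=0; dp[i]=1+min(dp[i-c] for c in coins)
...dp[10]=3, dp[11]=4, dp[12]=2, dp[13]=3, dp[14]=3, dp[15]=4
Minimum coins for 15 = 4


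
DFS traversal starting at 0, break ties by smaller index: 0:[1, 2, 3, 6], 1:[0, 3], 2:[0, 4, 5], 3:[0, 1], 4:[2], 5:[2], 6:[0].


DFS stack-based: start with [0]
Visit order: [0, 1, 3, 2, 4, 5, 6]


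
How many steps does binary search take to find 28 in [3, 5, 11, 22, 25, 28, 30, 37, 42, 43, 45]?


Search for 28:
[0,10] mid=5 arr[5]=28
Total: 1 comparisons


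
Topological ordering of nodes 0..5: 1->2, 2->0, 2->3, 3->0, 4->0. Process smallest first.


Kahn's algorithm, process smallest node first
Order: [1, 2, 3, 4, 0, 5]


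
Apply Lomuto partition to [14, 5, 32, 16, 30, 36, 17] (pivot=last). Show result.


Elements <= 17 go left of pivot.
Result: [14, 5, 16, 17, 30, 36, 32], pivot at index 3


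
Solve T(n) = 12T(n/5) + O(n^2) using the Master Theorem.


a=12, b=5, c=2. log_5(12)=1.544 < c=2. Case 3: O(n^c) = O(n^2)
Complexity: O(n^2)


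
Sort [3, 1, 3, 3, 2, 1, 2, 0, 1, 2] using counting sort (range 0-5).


Count array: [1, 3, 3, 3, 0, 0]
Reconstruct: [0, 1, 1, 1, 2, 2, 2, 3, 3, 3]


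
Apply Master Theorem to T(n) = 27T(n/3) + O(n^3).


a=27, b=3, c=3. log_3(27)=3 = c=3. Case 2: O(n^c log n) = O(n^3 log n)
Complexity: O(n^3 log n)


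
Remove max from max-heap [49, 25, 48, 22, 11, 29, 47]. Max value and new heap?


Max = 49
Replace root with last, heapify down
Resulting heap: [48, 25, 47, 22, 11, 29]


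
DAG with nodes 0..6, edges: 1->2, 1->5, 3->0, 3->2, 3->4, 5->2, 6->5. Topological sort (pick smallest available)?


Kahn's algorithm, process smallest node first
Order: [1, 3, 0, 4, 6, 5, 2]


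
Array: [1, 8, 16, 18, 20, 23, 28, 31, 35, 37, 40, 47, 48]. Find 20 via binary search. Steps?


Search for 20:
[0,12] mid=6 arr[6]=28
[0,5] mid=2 arr[2]=16
[3,5] mid=4 arr[4]=20
Total: 3 comparisons


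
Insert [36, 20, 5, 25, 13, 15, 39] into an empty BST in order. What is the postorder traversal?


Root = 36; build tree by BST insertion.
Postorder traversal: [15, 13, 5, 25, 20, 39, 36]


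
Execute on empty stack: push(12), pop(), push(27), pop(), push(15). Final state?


push(12) -> [12]
pop() returns 12 -> []
push(27) -> [27]
pop() returns 27 -> []
push(15) -> [15]
Final stack (bottom to top): [15]


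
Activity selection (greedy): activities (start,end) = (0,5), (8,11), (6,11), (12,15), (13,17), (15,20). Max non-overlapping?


Greedy: pick earliest-ending, then skip overlaps.
Selected (4 activities): [(0, 5), (8, 11), (12, 15), (15, 20)]


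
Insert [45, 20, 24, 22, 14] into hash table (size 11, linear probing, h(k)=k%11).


Insertions: 45->slot 1; 20->slot 9; 24->slot 2; 22->slot 0; 14->slot 3
Table: [22, 45, 24, 14, None, None, None, None, None, 20, None]


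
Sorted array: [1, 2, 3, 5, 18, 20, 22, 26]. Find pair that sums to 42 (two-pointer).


Two pointers: lo=0, hi=7
Found pair: (20, 22) summing to 42


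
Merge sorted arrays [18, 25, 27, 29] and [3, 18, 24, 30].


Compare heads, take smaller each step.
Merged: [3, 18, 18, 24, 25, 27, 29, 30]


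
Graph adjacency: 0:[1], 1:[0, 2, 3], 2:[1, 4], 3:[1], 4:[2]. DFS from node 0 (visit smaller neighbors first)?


DFS stack-based: start with [0]
Visit order: [0, 1, 2, 4, 3]


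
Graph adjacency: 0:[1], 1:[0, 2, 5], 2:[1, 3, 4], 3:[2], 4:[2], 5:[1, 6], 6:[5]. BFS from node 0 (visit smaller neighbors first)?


BFS queue: start with [0]
Visit order: [0, 1, 2, 5, 3, 4, 6]


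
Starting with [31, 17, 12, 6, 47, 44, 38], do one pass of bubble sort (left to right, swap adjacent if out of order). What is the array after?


After one pass: [17, 12, 6, 31, 44, 38, 47]


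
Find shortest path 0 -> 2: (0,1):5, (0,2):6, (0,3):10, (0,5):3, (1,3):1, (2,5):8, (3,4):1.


Dijkstra from 0:
Distances: {0: 0, 1: 5, 2: 6, 3: 6, 4: 7, 5: 3}
Shortest distance to 2 = 6, path = [0, 2]


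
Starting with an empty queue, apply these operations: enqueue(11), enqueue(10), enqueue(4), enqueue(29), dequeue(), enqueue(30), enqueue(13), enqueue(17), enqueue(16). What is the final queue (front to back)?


enqueue(11) -> [11]
enqueue(10) -> [11, 10]
enqueue(4) -> [11, 10, 4]
enqueue(29) -> [11, 10, 4, 29]
dequeue() returns 11 -> [10, 4, 29]
enqueue(30) -> [10, 4, 29, 30]
enqueue(13) -> [10, 4, 29, 30, 13]
enqueue(17) -> [10, 4, 29, 30, 13, 17]
enqueue(16) -> [10, 4, 29, 30, 13, 17, 16]
Final queue (front to back): [10, 4, 29, 30, 13, 17, 16]


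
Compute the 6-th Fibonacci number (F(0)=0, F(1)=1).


F(n)=F(n-1)+F(n-2)
...F(4)=3, F(5)=5, F(6)=8


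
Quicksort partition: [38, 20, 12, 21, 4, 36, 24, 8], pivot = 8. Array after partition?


Elements <= 8 go left of pivot.
Result: [4, 8, 12, 21, 38, 36, 24, 20], pivot at index 1


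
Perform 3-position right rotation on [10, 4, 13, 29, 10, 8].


Right rotate by 3: [29, 10, 8, 10, 4, 13]


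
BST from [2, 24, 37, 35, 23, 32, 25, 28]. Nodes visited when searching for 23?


BST root = 2
Search for 23: compare at each node
Path: [2, 24, 23]


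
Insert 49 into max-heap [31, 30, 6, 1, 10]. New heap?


Append 49: [31, 30, 6, 1, 10, 49]
Bubble up: swap idx 5(49) with idx 2(6); swap idx 2(49) with idx 0(31)
Result: [49, 30, 31, 1, 10, 6]


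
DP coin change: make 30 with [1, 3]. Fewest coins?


dp[0]=0; dp[i]=1+min(dp[i-c] for c in coins)
...dp[25]=9, dp[26]=10, dp[27]=9, dp[28]=10, dp[29]=11, dp[30]=10
Minimum coins for 30 = 10


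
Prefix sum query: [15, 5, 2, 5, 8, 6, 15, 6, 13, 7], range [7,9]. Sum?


Prefix sums: [0, 15, 20, 22, 27, 35, 41, 56, 62, 75, 82]
Sum[7..9] = prefix[10] - prefix[7] = 82 - 56 = 26


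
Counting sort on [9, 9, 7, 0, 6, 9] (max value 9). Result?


Count array: [1, 0, 0, 0, 0, 0, 1, 1, 0, 3]
Reconstruct: [0, 6, 7, 9, 9, 9]


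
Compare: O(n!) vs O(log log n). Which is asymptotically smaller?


double-logarithmic grows slower than factorial
O(log log n) is asymptotically smaller; O(n!) grows faster


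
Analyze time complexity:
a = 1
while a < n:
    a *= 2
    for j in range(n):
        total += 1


Per nesting level: O(log n) * O(n) = O(n log n)
Complexity: O(n log n)


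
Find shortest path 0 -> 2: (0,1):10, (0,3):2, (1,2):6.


Dijkstra from 0:
Distances: {0: 0, 1: 10, 2: 16, 3: 2}
Shortest distance to 2 = 16, path = [0, 1, 2]


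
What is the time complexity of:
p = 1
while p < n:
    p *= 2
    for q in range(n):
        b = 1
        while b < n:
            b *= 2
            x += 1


Per nesting level: O(log n) * O(n) * O(log n) = O(n (log n)^2)
Complexity: O(n (log n)^2)


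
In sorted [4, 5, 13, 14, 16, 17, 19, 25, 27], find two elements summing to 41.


Two pointers: lo=0, hi=8
Found pair: (14, 27) summing to 41


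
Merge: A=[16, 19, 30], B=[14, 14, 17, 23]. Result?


Compare heads, take smaller each step.
Merged: [14, 14, 16, 17, 19, 23, 30]


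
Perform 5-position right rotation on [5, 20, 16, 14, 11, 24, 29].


Right rotate by 5: [16, 14, 11, 24, 29, 5, 20]


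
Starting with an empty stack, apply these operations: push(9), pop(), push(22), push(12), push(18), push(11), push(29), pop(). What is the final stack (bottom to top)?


push(9) -> [9]
pop() returns 9 -> []
push(22) -> [22]
push(12) -> [22, 12]
push(18) -> [22, 12, 18]
push(11) -> [22, 12, 18, 11]
push(29) -> [22, 12, 18, 11, 29]
pop() returns 29 -> [22, 12, 18, 11]
Final stack (bottom to top): [22, 12, 18, 11]


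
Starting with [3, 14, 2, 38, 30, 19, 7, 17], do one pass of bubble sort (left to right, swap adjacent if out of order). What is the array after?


After one pass: [3, 2, 14, 30, 19, 7, 17, 38]


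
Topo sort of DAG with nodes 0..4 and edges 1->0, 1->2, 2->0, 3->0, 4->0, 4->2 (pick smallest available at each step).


Kahn's algorithm, process smallest node first
Order: [1, 3, 4, 2, 0]


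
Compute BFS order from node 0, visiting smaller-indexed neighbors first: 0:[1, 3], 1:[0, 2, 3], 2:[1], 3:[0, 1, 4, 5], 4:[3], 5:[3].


BFS queue: start with [0]
Visit order: [0, 1, 3, 2, 4, 5]


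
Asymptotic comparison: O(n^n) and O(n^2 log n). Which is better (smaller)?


n^2 log n grows slower than n^n
O(n^2 log n) is asymptotically smaller; O(n^n) grows faster


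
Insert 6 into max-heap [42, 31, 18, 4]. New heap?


Append 6: [42, 31, 18, 4, 6]
Bubble up: no swaps needed
Result: [42, 31, 18, 4, 6]


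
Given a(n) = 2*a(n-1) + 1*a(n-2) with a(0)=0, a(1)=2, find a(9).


Build bottom-up:
...a(7)=338, a(8)=816, a(9)=2*816+1*338=1970


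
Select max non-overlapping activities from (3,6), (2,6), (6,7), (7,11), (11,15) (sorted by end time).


Greedy: pick earliest-ending, then skip overlaps.
Selected (4 activities): [(3, 6), (6, 7), (7, 11), (11, 15)]


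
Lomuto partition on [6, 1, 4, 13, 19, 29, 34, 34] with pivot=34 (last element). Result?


Elements <= 34 go left of pivot.
Result: [6, 1, 4, 13, 19, 29, 34, 34], pivot at index 7


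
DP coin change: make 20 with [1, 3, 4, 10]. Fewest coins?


dp[0]=0; dp[i]=1+min(dp[i-c] for c in coins)
...dp[15]=3, dp[16]=3, dp[17]=3, dp[18]=3, dp[19]=4, dp[20]=2
Minimum coins for 20 = 2


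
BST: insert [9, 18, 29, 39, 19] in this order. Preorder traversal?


Root = 9; build tree by BST insertion.
Preorder traversal: [9, 18, 29, 19, 39]


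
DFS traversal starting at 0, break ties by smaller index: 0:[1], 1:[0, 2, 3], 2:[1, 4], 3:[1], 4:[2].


DFS stack-based: start with [0]
Visit order: [0, 1, 2, 4, 3]


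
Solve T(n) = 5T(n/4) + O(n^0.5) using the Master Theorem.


a=5, b=4, c=0.5. log_4(5)=1.161 > c=0.5. Case 1: O(n^log_b(a)) = O(n^1.161)
Complexity: O(n^1.161)


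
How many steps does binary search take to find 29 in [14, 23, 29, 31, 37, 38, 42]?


Search for 29:
[0,6] mid=3 arr[3]=31
[0,2] mid=1 arr[1]=23
[2,2] mid=2 arr[2]=29
Total: 3 comparisons


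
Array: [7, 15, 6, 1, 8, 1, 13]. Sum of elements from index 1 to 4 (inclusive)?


Prefix sums: [0, 7, 22, 28, 29, 37, 38, 51]
Sum[1..4] = prefix[5] - prefix[1] = 37 - 7 = 30


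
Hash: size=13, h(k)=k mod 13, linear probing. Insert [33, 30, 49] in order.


Insertions: 33->slot 7; 30->slot 4; 49->slot 10
Table: [None, None, None, None, 30, None, None, 33, None, None, 49, None, None]


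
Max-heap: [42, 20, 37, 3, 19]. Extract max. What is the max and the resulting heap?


Max = 42
Replace root with last, heapify down
Resulting heap: [37, 20, 19, 3]


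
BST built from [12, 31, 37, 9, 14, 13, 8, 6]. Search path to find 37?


BST root = 12
Search for 37: compare at each node
Path: [12, 31, 37]


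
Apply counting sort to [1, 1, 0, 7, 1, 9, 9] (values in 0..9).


Count array: [1, 3, 0, 0, 0, 0, 0, 1, 0, 2]
Reconstruct: [0, 1, 1, 1, 7, 9, 9]


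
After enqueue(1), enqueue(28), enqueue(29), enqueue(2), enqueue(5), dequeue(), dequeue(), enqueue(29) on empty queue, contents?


enqueue(1) -> [1]
enqueue(28) -> [1, 28]
enqueue(29) -> [1, 28, 29]
enqueue(2) -> [1, 28, 29, 2]
enqueue(5) -> [1, 28, 29, 2, 5]
dequeue() returns 1 -> [28, 29, 2, 5]
dequeue() returns 28 -> [29, 2, 5]
enqueue(29) -> [29, 2, 5, 29]
Final queue (front to back): [29, 2, 5, 29]


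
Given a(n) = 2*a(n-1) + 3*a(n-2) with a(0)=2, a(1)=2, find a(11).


Build bottom-up:
...a(9)=19682, a(10)=59050, a(11)=2*59050+3*19682=177146


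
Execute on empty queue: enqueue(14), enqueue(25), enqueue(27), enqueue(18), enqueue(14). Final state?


enqueue(14) -> [14]
enqueue(25) -> [14, 25]
enqueue(27) -> [14, 25, 27]
enqueue(18) -> [14, 25, 27, 18]
enqueue(14) -> [14, 25, 27, 18, 14]
Final queue (front to back): [14, 25, 27, 18, 14]


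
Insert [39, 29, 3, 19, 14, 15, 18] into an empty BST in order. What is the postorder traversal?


Root = 39; build tree by BST insertion.
Postorder traversal: [18, 15, 14, 19, 3, 29, 39]


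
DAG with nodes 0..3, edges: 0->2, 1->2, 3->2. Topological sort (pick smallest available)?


Kahn's algorithm, process smallest node first
Order: [0, 1, 3, 2]


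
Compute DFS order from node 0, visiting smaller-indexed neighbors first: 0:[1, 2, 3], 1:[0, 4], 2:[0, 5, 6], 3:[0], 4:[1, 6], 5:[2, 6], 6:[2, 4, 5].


DFS stack-based: start with [0]
Visit order: [0, 1, 4, 6, 2, 5, 3]


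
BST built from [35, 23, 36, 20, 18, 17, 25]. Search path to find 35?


BST root = 35
Search for 35: compare at each node
Path: [35]


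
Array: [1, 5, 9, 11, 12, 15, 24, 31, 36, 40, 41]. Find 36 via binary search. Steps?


Search for 36:
[0,10] mid=5 arr[5]=15
[6,10] mid=8 arr[8]=36
Total: 2 comparisons


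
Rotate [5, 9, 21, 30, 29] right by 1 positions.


Right rotate by 1: [29, 5, 9, 21, 30]


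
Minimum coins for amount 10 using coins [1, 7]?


dp[0]=0; dp[i]=1+min(dp[i-c] for c in coins)
...dp[5]=5, dp[6]=6, dp[7]=1, dp[8]=2, dp[9]=3, dp[10]=4
Minimum coins for 10 = 4


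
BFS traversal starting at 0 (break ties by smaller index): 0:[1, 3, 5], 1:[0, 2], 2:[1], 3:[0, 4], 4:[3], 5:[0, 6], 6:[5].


BFS queue: start with [0]
Visit order: [0, 1, 3, 5, 2, 4, 6]


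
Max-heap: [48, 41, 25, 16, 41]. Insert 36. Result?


Append 36: [48, 41, 25, 16, 41, 36]
Bubble up: swap idx 5(36) with idx 2(25)
Result: [48, 41, 36, 16, 41, 25]


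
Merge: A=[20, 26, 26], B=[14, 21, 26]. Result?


Compare heads, take smaller each step.
Merged: [14, 20, 21, 26, 26, 26]


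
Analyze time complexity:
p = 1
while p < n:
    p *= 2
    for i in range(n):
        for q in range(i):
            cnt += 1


Per nesting level: O(log n) * O(n) * O(n) [triangular over i] = O(n^2 log n)
Complexity: O(n^2 log n)


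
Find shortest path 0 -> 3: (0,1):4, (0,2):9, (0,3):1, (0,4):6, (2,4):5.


Dijkstra from 0:
Distances: {0: 0, 1: 4, 2: 9, 3: 1, 4: 6}
Shortest distance to 3 = 1, path = [0, 3]


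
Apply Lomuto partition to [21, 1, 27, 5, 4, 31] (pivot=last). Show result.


Elements <= 31 go left of pivot.
Result: [21, 1, 27, 5, 4, 31], pivot at index 5


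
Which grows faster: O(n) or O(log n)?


logarithmic grows slower than linear
O(log n) is asymptotically smaller; O(n) grows faster


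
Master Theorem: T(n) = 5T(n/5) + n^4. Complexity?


a=5, b=5, c=4. log_5(5)=1 < c=4. Case 3: O(n^c) = O(n^4)
Complexity: O(n^4)


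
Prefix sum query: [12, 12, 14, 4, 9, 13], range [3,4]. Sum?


Prefix sums: [0, 12, 24, 38, 42, 51, 64]
Sum[3..4] = prefix[5] - prefix[3] = 51 - 38 = 13


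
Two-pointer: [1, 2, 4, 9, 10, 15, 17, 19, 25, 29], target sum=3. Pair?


Two pointers: lo=0, hi=9
Found pair: (1, 2) summing to 3


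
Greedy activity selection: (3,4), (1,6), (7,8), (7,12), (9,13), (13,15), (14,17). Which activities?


Greedy: pick earliest-ending, then skip overlaps.
Selected (4 activities): [(3, 4), (7, 8), (9, 13), (13, 15)]


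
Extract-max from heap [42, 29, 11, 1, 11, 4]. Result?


Max = 42
Replace root with last, heapify down
Resulting heap: [29, 11, 11, 1, 4]


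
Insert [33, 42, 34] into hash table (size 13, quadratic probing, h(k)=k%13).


Insertions: 33->slot 7; 42->slot 3; 34->slot 8
Table: [None, None, None, 42, None, None, None, 33, 34, None, None, None, None]


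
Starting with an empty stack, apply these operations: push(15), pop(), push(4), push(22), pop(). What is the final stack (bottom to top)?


push(15) -> [15]
pop() returns 15 -> []
push(4) -> [4]
push(22) -> [4, 22]
pop() returns 22 -> [4]
Final stack (bottom to top): [4]


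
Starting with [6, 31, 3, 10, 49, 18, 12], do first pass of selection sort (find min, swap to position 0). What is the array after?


After one pass: [3, 31, 6, 10, 49, 18, 12]


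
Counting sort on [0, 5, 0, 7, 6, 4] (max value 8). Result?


Count array: [2, 0, 0, 0, 1, 1, 1, 1, 0]
Reconstruct: [0, 0, 4, 5, 6, 7]


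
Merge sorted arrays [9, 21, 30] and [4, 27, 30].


Compare heads, take smaller each step.
Merged: [4, 9, 21, 27, 30, 30]


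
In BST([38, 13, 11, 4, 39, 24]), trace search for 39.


BST root = 38
Search for 39: compare at each node
Path: [38, 39]


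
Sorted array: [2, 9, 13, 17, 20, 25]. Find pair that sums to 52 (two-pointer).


Two pointers: lo=0, hi=5
No pair sums to 52


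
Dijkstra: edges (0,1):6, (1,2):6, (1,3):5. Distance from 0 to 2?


Dijkstra from 0:
Distances: {0: 0, 1: 6, 2: 12, 3: 11}
Shortest distance to 2 = 12, path = [0, 1, 2]


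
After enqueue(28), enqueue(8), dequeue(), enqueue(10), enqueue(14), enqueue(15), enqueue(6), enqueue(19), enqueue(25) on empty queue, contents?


enqueue(28) -> [28]
enqueue(8) -> [28, 8]
dequeue() returns 28 -> [8]
enqueue(10) -> [8, 10]
enqueue(14) -> [8, 10, 14]
enqueue(15) -> [8, 10, 14, 15]
enqueue(6) -> [8, 10, 14, 15, 6]
enqueue(19) -> [8, 10, 14, 15, 6, 19]
enqueue(25) -> [8, 10, 14, 15, 6, 19, 25]
Final queue (front to back): [8, 10, 14, 15, 6, 19, 25]


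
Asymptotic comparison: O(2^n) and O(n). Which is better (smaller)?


linear grows slower than exponential
O(n) is asymptotically smaller; O(2^n) grows faster


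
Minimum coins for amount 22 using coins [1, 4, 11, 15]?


dp[0]=0; dp[i]=1+min(dp[i-c] for c in coins)
...dp[17]=3, dp[18]=4, dp[19]=2, dp[20]=3, dp[21]=4, dp[22]=2
Minimum coins for 22 = 2


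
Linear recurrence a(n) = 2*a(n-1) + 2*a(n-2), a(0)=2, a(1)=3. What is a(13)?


Build bottom-up:
...a(11)=81568, a(12)=222848, a(13)=2*222848+2*81568=608832


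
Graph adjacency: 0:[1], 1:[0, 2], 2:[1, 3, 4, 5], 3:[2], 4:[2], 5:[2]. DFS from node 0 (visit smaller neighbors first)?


DFS stack-based: start with [0]
Visit order: [0, 1, 2, 3, 4, 5]


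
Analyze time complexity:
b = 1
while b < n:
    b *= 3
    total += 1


Per nesting level: O(log n) = O(log n)
Complexity: O(log n)


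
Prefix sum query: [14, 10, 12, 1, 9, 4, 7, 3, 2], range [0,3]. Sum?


Prefix sums: [0, 14, 24, 36, 37, 46, 50, 57, 60, 62]
Sum[0..3] = prefix[4] - prefix[0] = 37 - 0 = 37


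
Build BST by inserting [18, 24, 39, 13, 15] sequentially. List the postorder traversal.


Root = 18; build tree by BST insertion.
Postorder traversal: [15, 13, 39, 24, 18]


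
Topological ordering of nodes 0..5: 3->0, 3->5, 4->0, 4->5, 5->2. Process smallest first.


Kahn's algorithm, process smallest node first
Order: [1, 3, 4, 0, 5, 2]


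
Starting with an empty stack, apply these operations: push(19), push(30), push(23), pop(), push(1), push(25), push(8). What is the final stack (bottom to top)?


push(19) -> [19]
push(30) -> [19, 30]
push(23) -> [19, 30, 23]
pop() returns 23 -> [19, 30]
push(1) -> [19, 30, 1]
push(25) -> [19, 30, 1, 25]
push(8) -> [19, 30, 1, 25, 8]
Final stack (bottom to top): [19, 30, 1, 25, 8]


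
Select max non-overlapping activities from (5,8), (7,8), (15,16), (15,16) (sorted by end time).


Greedy: pick earliest-ending, then skip overlaps.
Selected (2 activities): [(5, 8), (15, 16)]


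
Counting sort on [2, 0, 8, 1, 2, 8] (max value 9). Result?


Count array: [1, 1, 2, 0, 0, 0, 0, 0, 2, 0]
Reconstruct: [0, 1, 2, 2, 8, 8]


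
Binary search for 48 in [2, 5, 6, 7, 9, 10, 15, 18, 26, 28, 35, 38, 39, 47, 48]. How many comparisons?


Search for 48:
[0,14] mid=7 arr[7]=18
[8,14] mid=11 arr[11]=38
[12,14] mid=13 arr[13]=47
[14,14] mid=14 arr[14]=48
Total: 4 comparisons


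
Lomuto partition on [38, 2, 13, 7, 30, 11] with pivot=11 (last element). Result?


Elements <= 11 go left of pivot.
Result: [2, 7, 11, 38, 30, 13], pivot at index 2


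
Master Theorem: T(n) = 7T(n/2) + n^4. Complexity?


a=7, b=2, c=4. log_2(7)=2.807 < c=4. Case 3: O(n^c) = O(n^4)
Complexity: O(n^4)


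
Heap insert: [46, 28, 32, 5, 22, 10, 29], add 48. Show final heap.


Append 48: [46, 28, 32, 5, 22, 10, 29, 48]
Bubble up: swap idx 7(48) with idx 3(5); swap idx 3(48) with idx 1(28); swap idx 1(48) with idx 0(46)
Result: [48, 46, 32, 28, 22, 10, 29, 5]


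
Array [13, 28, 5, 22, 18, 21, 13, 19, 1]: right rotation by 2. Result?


Right rotate by 2: [19, 1, 13, 28, 5, 22, 18, 21, 13]


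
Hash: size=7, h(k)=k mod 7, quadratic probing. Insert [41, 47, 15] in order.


Insertions: 41->slot 6; 47->slot 5; 15->slot 1
Table: [None, 15, None, None, None, 47, 41]


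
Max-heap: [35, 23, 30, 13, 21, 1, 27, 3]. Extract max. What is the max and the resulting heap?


Max = 35
Replace root with last, heapify down
Resulting heap: [30, 23, 27, 13, 21, 1, 3]


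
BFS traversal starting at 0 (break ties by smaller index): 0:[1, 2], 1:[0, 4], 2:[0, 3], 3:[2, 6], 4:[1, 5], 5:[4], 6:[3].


BFS queue: start with [0]
Visit order: [0, 1, 2, 4, 3, 5, 6]


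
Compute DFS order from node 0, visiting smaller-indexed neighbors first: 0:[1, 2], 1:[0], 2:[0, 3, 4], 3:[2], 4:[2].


DFS stack-based: start with [0]
Visit order: [0, 1, 2, 3, 4]


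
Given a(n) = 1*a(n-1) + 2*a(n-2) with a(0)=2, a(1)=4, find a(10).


Build bottom-up:
...a(8)=512, a(9)=1024, a(10)=1*1024+2*512=2048


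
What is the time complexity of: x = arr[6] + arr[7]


Analysis: constant-time operation, no loop
Complexity: O(1)


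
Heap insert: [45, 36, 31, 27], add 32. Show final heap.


Append 32: [45, 36, 31, 27, 32]
Bubble up: no swaps needed
Result: [45, 36, 31, 27, 32]


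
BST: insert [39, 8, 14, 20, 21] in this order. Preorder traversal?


Root = 39; build tree by BST insertion.
Preorder traversal: [39, 8, 14, 20, 21]


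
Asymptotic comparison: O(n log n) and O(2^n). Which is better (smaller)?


linearithmic grows slower than exponential
O(n log n) is asymptotically smaller; O(2^n) grows faster


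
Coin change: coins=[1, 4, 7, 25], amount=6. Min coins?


dp[0]=0; dp[i]=1+min(dp[i-c] for c in coins)
...dp[1]=1, dp[2]=2, dp[3]=3, dp[4]=1, dp[5]=2, dp[6]=3
Minimum coins for 6 = 3


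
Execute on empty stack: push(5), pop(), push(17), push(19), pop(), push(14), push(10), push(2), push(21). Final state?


push(5) -> [5]
pop() returns 5 -> []
push(17) -> [17]
push(19) -> [17, 19]
pop() returns 19 -> [17]
push(14) -> [17, 14]
push(10) -> [17, 14, 10]
push(2) -> [17, 14, 10, 2]
push(21) -> [17, 14, 10, 2, 21]
Final stack (bottom to top): [17, 14, 10, 2, 21]


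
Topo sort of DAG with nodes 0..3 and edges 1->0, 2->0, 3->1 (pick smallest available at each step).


Kahn's algorithm, process smallest node first
Order: [2, 3, 1, 0]


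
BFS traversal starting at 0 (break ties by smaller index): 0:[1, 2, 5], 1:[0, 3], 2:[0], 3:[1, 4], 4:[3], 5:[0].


BFS queue: start with [0]
Visit order: [0, 1, 2, 5, 3, 4]


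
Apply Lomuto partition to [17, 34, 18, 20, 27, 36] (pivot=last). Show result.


Elements <= 36 go left of pivot.
Result: [17, 34, 18, 20, 27, 36], pivot at index 5


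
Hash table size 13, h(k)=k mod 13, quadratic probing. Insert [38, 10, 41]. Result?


Insertions: 38->slot 12; 10->slot 10; 41->slot 2
Table: [None, None, 41, None, None, None, None, None, None, None, 10, None, 38]


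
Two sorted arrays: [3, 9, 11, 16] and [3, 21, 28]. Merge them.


Compare heads, take smaller each step.
Merged: [3, 3, 9, 11, 16, 21, 28]


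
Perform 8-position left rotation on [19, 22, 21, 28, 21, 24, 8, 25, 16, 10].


Left rotate by 8: [16, 10, 19, 22, 21, 28, 21, 24, 8, 25]


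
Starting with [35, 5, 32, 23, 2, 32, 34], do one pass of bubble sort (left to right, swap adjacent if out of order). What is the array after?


After one pass: [5, 32, 23, 2, 32, 34, 35]


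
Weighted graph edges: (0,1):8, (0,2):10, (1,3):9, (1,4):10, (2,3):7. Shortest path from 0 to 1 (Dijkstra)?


Dijkstra from 0:
Distances: {0: 0, 1: 8, 2: 10, 3: 17, 4: 18}
Shortest distance to 1 = 8, path = [0, 1]


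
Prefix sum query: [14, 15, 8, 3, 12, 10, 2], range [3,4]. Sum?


Prefix sums: [0, 14, 29, 37, 40, 52, 62, 64]
Sum[3..4] = prefix[5] - prefix[3] = 52 - 37 = 15


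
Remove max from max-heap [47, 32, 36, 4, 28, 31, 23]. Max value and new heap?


Max = 47
Replace root with last, heapify down
Resulting heap: [36, 32, 31, 4, 28, 23]


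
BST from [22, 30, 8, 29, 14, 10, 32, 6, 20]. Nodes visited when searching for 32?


BST root = 22
Search for 32: compare at each node
Path: [22, 30, 32]


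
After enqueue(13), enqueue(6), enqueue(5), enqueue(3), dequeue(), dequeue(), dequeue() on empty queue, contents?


enqueue(13) -> [13]
enqueue(6) -> [13, 6]
enqueue(5) -> [13, 6, 5]
enqueue(3) -> [13, 6, 5, 3]
dequeue() returns 13 -> [6, 5, 3]
dequeue() returns 6 -> [5, 3]
dequeue() returns 5 -> [3]
Final queue (front to back): [3]


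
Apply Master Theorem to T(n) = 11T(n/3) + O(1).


a=11, b=3, c=0. log_3(11)=2.183 > c=0. Case 1: O(n^log_b(a)) = O(n^2.183)
Complexity: O(n^2.183)


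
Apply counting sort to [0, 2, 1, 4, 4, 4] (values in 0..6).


Count array: [1, 1, 1, 0, 3, 0, 0]
Reconstruct: [0, 1, 2, 4, 4, 4]


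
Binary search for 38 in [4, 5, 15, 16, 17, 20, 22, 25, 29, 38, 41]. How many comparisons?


Search for 38:
[0,10] mid=5 arr[5]=20
[6,10] mid=8 arr[8]=29
[9,10] mid=9 arr[9]=38
Total: 3 comparisons


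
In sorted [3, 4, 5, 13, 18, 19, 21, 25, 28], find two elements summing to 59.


Two pointers: lo=0, hi=8
No pair sums to 59


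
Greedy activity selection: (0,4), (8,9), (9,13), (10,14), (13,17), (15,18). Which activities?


Greedy: pick earliest-ending, then skip overlaps.
Selected (4 activities): [(0, 4), (8, 9), (9, 13), (13, 17)]


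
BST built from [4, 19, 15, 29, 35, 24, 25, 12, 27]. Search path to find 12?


BST root = 4
Search for 12: compare at each node
Path: [4, 19, 15, 12]


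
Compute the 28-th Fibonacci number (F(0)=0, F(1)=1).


F(n)=F(n-1)+F(n-2)
...F(26)=121393, F(27)=196418, F(28)=317811


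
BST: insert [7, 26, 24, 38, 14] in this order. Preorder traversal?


Root = 7; build tree by BST insertion.
Preorder traversal: [7, 26, 24, 14, 38]


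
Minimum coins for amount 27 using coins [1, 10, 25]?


dp[0]=0; dp[i]=1+min(dp[i-c] for c in coins)
...dp[22]=4, dp[23]=5, dp[24]=6, dp[25]=1, dp[26]=2, dp[27]=3
Minimum coins for 27 = 3


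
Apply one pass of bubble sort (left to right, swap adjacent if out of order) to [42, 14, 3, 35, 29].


After one pass: [14, 3, 35, 29, 42]


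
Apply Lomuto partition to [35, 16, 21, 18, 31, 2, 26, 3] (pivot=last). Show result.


Elements <= 3 go left of pivot.
Result: [2, 3, 21, 18, 31, 35, 26, 16], pivot at index 1


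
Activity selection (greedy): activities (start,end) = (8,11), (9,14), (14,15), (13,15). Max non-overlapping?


Greedy: pick earliest-ending, then skip overlaps.
Selected (2 activities): [(8, 11), (14, 15)]
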